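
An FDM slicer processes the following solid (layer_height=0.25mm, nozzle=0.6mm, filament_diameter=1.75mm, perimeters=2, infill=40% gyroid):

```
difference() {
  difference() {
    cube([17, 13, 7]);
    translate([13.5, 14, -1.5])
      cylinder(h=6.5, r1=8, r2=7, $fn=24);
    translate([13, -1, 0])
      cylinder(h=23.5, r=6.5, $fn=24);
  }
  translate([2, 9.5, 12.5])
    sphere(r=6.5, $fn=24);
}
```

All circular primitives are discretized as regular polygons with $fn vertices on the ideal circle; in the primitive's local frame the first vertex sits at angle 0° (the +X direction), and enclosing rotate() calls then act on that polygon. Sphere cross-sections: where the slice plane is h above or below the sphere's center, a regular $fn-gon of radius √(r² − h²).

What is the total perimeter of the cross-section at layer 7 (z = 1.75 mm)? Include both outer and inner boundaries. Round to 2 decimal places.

57.01 mm

At z = 1.75 mm: the 17×13 cube contributes its full rectangle (perimeter 60.00 mm); the cone at (13.5, 14) contributes a regular 24-gon of circumradius 7.500 (interpolated between r1=8 and r2=7 at t=0.500) (perimeter = 2·24·7.500·sin(180°/24) = 46.99 mm); the cylinder at (13, -1): section is a regular 24-gon, circumradius r=6.5 (perimeter = 2·24·6.500·sin(180°/24) = 40.72 mm); Subtracting the remaining from the first: starting from the 17×13 cube, the cone at (13.5, 14) partially overlaps it — only the 57.84 mm² overlap (of its 174.70 mm²) is removed, clipping the outline; the r=6.5 cylinder at (13, -1) partially overlaps it — only the 46.46 mm² overlap (of its 131.22 mm²) is removed, clipping the outline — boundary = 57.01 mm; the sphere at (2, 9.5) does not reach this height (|z−center|=10.750 > r=6.5); Subtracting the remaining from the first: none of the subtracted shapes is present at this height, so that combined region is unchanged — boundary = 57.01 mm. Overall, the cross-section is a single solid region. Total boundary length (outer) = 57.01 mm.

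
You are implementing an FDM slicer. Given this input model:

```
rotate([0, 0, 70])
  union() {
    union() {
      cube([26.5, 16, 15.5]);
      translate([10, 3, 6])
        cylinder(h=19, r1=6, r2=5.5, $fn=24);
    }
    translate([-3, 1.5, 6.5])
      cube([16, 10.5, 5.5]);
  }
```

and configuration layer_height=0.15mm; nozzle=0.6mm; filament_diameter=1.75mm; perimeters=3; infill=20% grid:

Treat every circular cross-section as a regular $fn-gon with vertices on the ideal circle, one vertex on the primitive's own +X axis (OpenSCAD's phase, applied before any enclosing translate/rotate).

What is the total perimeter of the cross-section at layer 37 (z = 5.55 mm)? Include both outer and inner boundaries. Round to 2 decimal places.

At z = 5.55 mm: the cube is present — its section is the full 26.5×16 rectangle (perimeter 85.00 mm); the cone at (10, 3) is absent (z outside [6, 25]); Taking the union: only the 26.5×16 cube is present, so the union is just that shape — boundary = 85.00 mm; the cube at (-3, 1.5) is not intersected at this z (z outside [6.5, 12]); Combining (union): only the result so far is present, so the union is just that shape — boundary = 85.00 mm; (rotated 70° about Z; rotation is an isometry so areas/perimeters/island counts are preserved). Overall, the cross-section is a single solid region. Total boundary length (outer) = 85.00 mm.

85.00 mm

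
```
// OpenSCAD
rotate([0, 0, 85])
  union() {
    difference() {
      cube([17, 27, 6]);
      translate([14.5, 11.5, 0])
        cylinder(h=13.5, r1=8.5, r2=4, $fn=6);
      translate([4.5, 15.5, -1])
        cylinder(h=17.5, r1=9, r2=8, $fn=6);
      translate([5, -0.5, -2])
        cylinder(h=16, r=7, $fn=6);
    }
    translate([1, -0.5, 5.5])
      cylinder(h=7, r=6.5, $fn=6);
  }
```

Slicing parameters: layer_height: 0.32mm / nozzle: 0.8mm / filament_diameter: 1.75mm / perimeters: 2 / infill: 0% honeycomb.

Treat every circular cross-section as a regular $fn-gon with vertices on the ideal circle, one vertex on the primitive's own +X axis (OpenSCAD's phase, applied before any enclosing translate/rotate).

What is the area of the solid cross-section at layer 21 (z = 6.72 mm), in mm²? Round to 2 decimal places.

At z = 6.72 mm: the cube is not intersected at this z (z outside [0, 6]); the cone at (14.5, 11.5) (r1=8.5→r2=4) has section circumradius 6.260 here — a regular 6-gon (area = (6/2)·6.260²·sin(360°/6) = 101.81 mm²); the cone at (4.5, 15.5): at t=0.441 of its height the radius interpolates to r₁+(r₂−r₁)t = 8.559, giving a regular 6-gon of that circumradius (area = (6/2)·8.559²·sin(360°/6) = 190.32 mm²); the r=7 cylinder at (5, -0.5) gives a regular 6-gon of circumradius 7 (constant along its height) (area = (6/2)·7.000²·sin(360°/6) = 127.31 mm²); After the difference (first − rest): the first operand is absent here, so nothing remains; the r=6.5 cylinder at (1, -0.5) contributes a regular 6-gon of circumradius 6.5 (area = (6/2)·6.500²·sin(360°/6) = 109.77 mm²); Merging all regions: only the r=6.5 cylinder at (1, -0.5) is present, so the union is just that shape — area = 109.77 mm²; (rotated 85° about Z; rotation is an isometry so areas/perimeters/island counts are preserved). Overall, the cross-section is a single solid region. Net area = 109.77 mm².

109.77 mm²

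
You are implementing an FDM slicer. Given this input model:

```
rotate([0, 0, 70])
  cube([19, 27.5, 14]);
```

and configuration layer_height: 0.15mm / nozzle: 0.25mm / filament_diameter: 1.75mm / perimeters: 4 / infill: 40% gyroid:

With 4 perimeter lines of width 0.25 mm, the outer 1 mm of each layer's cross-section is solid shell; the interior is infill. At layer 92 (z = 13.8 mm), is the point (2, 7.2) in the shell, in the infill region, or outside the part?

At z = 13.8 mm: the cube is present — its section is the full 19×27.5 rectangle; (whole slice rotated 70° about Z — lengths, areas and connectivity unchanged). Overall, the cross-section is a single solid region. Undo the 70° rotation: the query point maps to (7.450, 0.583) in the un-rotated model frame. The nearest boundary edge runs (0.00, 0.00)→(19.00, 0.00); distance from the point to it = 0.58 mm. The point is inside the cross-section, 0.58 mm from the nearest boundary — within the 1 mm shell band (4 × 0.25).

shell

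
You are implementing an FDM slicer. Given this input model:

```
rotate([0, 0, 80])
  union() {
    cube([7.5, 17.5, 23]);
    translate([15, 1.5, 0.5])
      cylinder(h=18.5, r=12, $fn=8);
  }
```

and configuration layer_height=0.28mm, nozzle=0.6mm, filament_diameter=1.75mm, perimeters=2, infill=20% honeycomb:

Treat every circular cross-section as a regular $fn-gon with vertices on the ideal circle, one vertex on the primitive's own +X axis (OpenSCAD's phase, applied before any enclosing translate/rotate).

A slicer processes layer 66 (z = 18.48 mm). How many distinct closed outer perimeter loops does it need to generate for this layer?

1

At z = 18.48 mm: the 7.5×17.5 cube contributes its full rectangle; the r=12 cylinder at (15, 1.5) contributes a regular 8-gon of circumradius 12; Taking the union: the regions partially overlap (shared area 29.76 mm²), so overlapping operands fuse into one piece — 1 connected region; (whole slice rotated 80° about Z — lengths, areas and connectivity unchanged). The result has 1 disconnected region.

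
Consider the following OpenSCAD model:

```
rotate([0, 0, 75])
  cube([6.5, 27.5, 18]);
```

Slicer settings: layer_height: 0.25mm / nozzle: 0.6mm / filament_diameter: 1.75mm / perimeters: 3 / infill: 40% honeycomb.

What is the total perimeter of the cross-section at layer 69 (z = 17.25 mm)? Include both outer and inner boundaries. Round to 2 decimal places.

68.00 mm

At z = 17.25 mm: the 6.5×27.5 cube contributes its full rectangle (perimeter 68.00 mm); (whole slice rotated 75° about Z — lengths, areas and connectivity unchanged). Overall, the cross-section is a single solid region. Total boundary length (outer) = 68.00 mm.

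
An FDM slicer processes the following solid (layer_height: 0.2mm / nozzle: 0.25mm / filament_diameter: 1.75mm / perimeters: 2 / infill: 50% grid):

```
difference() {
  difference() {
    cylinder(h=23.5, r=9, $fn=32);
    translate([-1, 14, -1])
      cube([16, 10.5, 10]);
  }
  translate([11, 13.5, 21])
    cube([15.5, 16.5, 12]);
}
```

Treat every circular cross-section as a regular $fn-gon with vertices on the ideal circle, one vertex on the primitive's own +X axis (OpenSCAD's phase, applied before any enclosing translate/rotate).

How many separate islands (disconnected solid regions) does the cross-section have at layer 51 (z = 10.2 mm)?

At z = 10.2 mm: the r=9 cylinder contributes a regular 32-gon of circumradius 9; the cube at (-1, 14) does not reach this height (z outside [-1, 9]); Subtracting the remaining from the first: none of the subtracted shapes is present at this height, so the r=9 cylinder is unchanged — 1 connected region; the cube at (11, 13.5) does not reach this height (z outside [21, 33]); Subtracting the remaining from the first: none of the subtracted shapes is present at this height, so that combined region is unchanged — 1 connected region. Overall, the cross-section is a single solid region. Island count = 1.

1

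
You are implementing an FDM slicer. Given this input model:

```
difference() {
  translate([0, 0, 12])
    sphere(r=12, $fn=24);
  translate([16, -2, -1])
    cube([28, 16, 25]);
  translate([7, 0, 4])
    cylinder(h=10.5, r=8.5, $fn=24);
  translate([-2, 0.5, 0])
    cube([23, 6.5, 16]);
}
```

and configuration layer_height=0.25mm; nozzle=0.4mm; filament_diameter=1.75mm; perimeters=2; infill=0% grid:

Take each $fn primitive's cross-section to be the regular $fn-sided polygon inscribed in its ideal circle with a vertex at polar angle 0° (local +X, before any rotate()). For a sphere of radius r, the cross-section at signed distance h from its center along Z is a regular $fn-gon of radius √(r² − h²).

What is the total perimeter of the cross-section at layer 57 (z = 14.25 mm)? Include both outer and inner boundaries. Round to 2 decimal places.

88.32 mm

At z = 14.25 mm: the r=12 sphere slices to a regular 24-gon of circumradius 11.787 (√(r²−h²) with h=2.25 from center) (perimeter = 2·24·11.787·sin(180°/24) = 73.85 mm); the cube at (16, -2) (footprint 28×16) is included at this height (perimeter 88.00 mm); the r=8.5 cylinder at (7, 0) gives a regular 24-gon of circumradius 8.5 (constant along its height) (perimeter = 2·24·8.500·sin(180°/24) = 53.25 mm); the cube at (-2, 0.5) (footprint 23×6.5) is included at this height (perimeter 59.00 mm); Subtracting the remaining from the first: starting from the r=12 sphere, the 28×16 cube at (16, -2) misses the remaining region (no effect); the r=8.5 cylinder at (7, 0) partially overlaps it — only the 173.07 mm² overlap (of its 224.40 mm²) is removed, clipping the outline; the 23×6.5 cube at (-2, 0.5) partially overlaps it — only the 11.31 mm² overlap (of its 149.50 mm²) is removed, clipping the outline — boundary = 88.32 mm. Overall, the cross-section is a single solid region. Total boundary length (outer) = 88.32 mm.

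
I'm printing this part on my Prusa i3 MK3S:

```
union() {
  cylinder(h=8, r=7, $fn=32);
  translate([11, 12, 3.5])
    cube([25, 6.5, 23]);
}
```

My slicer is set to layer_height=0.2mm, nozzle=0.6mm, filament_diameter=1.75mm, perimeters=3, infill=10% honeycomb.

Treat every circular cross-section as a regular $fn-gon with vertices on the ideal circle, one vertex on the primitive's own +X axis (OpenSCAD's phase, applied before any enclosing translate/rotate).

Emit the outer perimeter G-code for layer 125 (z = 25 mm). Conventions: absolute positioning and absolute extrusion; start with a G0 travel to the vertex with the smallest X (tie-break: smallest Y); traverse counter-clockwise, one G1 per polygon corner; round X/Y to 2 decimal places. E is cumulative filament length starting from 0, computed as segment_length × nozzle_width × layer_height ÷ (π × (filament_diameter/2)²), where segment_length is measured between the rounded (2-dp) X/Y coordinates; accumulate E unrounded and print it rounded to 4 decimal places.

At z = 25 mm: the cylinder is absent (z outside [0, 8]); the cube at (11, 12) (footprint 25×6.5) is included at this height; Taking the union: only the 25×6.5 cube at (11, 12) is present, so the union is just that shape — 1 connected region. The outline is a single polygon with 4 vertices. Extrusion per mm of travel: 0.6 × 0.2 / (π × 0.875²) = 0.049890. Accumulating E over each segment gives final E = 3.1431.

G0 X11.00 Y12.00 Z25.00
G1 X36.00 Y12.00 E1.2473
G1 X36.00 Y18.50 E1.5715
G1 X11.00 Y18.50 E2.8188
G1 X11.00 Y12.00 E3.1431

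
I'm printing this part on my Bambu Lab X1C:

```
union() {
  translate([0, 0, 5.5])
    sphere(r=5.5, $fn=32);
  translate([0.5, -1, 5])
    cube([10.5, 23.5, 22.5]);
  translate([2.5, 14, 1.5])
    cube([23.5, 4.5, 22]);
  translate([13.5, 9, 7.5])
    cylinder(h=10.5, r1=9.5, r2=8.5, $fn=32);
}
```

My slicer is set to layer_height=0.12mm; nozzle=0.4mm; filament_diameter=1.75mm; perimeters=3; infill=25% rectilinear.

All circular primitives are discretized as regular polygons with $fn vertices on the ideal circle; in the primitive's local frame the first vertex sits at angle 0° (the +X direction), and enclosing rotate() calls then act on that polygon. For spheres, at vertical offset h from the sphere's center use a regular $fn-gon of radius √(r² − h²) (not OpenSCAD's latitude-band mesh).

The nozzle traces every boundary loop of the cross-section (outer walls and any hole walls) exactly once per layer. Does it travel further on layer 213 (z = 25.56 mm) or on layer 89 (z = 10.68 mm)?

layer 89 (z = 10.68 mm)

Layer 213 (z = 25.56): the sphere is not intersected at this z (|z−center|=20.060 > r=5.5); the cube at (0.5, -1) is present — its section is the full 10.5×23.5 rectangle (perimeter 68.00 mm); the cube at (2.5, 14) is absent (z outside [1.5, 23.5]); the cone at (13.5, 9) is absent (z outside [7.5, 18]); Merging all regions: only the 10.5×23.5 cube at (0.5, -1) is present, so the union is just that shape — boundary = 68.00 mm. So its perimeter = 68.00 mm. Layer 89 (z = 10.68): the sphere: section is a regular 32-gon, circumradius = √(r²−h²) = √(5.5²−5.18²) = 1.849 (perimeter = 2·32·1.849·sin(180°/32) = 11.60 mm); the cube at (0.5, -1) (footprint 10.5×23.5) is included at this height (perimeter 68.00 mm); the 23.5×4.5 cube at (2.5, 14) contributes its full rectangle (perimeter 56.00 mm); the cone at (13.5, 9) contributes a regular 32-gon of circumradius 9.197 (interpolated between r1=9.5 and r2=8.5 at t=0.303) (perimeter = 2·32·9.197·sin(180°/32) = 57.69 mm); Combining (union): the regions partially overlap (shared area 160.70 mm²), so the edge portions inside another operand are dropped and the merged outline is re-measured after clipping — boundary = 100.56 mm. So its perimeter = 100.56 mm. Layer 89 is larger (100.56 vs 68.00 mm).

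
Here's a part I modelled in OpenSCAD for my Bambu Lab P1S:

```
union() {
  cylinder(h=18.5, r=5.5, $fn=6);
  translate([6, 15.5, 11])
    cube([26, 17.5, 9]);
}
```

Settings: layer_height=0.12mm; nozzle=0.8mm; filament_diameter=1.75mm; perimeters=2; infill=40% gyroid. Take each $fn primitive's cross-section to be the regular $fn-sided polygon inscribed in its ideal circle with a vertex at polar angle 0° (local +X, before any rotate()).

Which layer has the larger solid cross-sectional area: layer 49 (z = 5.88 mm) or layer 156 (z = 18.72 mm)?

Layer 49 (z = 5.88): the r=5.5 cylinder gives a regular 6-gon of circumradius 5.5 (constant along its height) (area = (6/2)·5.500²·sin(360°/6) = 78.59 mm²); the cube at (6, 15.5) is not intersected at this z (z outside [11, 20]); Merging all regions: only the r=5.5 cylinder is present, so the union is just that shape — area = 78.59 mm². So its area = 78.59 mm². Layer 156 (z = 18.72): the cylinder is absent (z outside [0, 18.5]); the 26×17.5 cube at (6, 15.5) contributes its full rectangle (area 455.00 mm²); Taking the union: only the 26×17.5 cube at (6, 15.5) is present, so the union is just that shape — area = 455.00 mm². So its area = 455.00 mm². Layer 156 is larger (455.00 vs 78.59 mm²).

layer 156 (z = 18.72 mm)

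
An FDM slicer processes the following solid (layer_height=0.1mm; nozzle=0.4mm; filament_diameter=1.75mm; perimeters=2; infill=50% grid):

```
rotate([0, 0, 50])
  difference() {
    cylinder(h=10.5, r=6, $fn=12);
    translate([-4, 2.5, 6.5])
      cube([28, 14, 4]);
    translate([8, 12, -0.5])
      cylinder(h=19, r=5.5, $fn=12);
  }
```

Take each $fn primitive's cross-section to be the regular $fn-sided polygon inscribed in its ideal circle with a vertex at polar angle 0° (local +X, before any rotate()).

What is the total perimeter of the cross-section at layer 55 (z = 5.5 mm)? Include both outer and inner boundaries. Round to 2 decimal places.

37.27 mm

At z = 5.5 mm: the cylinder: section is a regular 12-gon, circumradius r=6 (perimeter = 2·12·6.000·sin(180°/12) = 37.27 mm); the cube at (-4, 2.5) is not intersected at this z (z outside [6.5, 10.5]); the r=5.5 cylinder at (8, 12) contributes a regular 12-gon of circumradius 5.5 (perimeter = 2·12·5.500·sin(180°/12) = 34.16 mm); Subtracting the remaining from the first: starting from the r=6 cylinder, the r=5.5 cylinder at (8, 12) misses the remaining region (no effect) — boundary = 37.27 mm; (rotated 50° about Z; rotation is an isometry so areas/perimeters/island counts are preserved). Overall, the cross-section is a single solid region. Total boundary length (outer) = 37.27 mm.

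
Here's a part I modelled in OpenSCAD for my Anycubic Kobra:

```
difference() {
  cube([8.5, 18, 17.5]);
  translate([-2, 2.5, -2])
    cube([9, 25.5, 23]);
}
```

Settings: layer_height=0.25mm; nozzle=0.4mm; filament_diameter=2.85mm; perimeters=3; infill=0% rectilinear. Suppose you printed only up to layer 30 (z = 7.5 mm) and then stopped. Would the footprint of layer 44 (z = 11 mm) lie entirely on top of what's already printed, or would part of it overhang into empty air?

Compare the two slices. At z = 7.5: the cube is present — its section is the full 8.5×18 rectangle (area 153.00 mm²); the cube at (-2, 2.5) is present — its section is the full 9×25.5 rectangle (area 229.50 mm²); Subtracting the remaining from the first: starting from the 8.5×18 cube (153.00 mm²), the 9×25.5 cube at (-2, 2.5) partially overlaps it — only the 108.50 mm² overlap (of its 229.50 mm²) is removed, clipping the outline — area = 44.50 mm². At z = 11: the cube is present — its section is the full 8.5×18 rectangle (area 153.00 mm²); the cube at (-2, 2.5) is present — its section is the full 9×25.5 rectangle (area 229.50 mm²); After the difference (first − rest): starting from the 8.5×18 cube (153.00 mm²), the 9×25.5 cube at (-2, 2.5) partially overlaps it — only the 108.50 mm² overlap (of its 229.50 mm²) is removed, clipping the outline — area = 44.50 mm². Checking containment: the cross-section at z = 11 is a subset of the cross-section at z = 7.5.

entirely on top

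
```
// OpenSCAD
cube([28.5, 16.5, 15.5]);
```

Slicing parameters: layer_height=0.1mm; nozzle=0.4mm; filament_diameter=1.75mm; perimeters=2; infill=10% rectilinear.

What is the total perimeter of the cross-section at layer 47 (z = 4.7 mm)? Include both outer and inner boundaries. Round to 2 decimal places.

At z = 4.7 mm: the cube (footprint 28.5×16.5) is included at this height (perimeter 90.00 mm). Overall, the cross-section is a single solid region. Total boundary length (outer) = 90.00 mm.

90.00 mm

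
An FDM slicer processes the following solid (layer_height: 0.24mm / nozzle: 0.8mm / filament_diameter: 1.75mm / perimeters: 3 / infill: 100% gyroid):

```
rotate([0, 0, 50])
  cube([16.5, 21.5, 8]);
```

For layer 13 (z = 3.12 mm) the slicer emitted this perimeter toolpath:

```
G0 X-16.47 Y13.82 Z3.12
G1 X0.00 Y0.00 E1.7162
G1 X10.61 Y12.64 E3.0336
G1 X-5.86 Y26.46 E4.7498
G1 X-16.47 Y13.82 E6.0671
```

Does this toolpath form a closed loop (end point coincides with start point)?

yes

Start point (G0): (-16.47, 13.82). End point (last G1): the path returns to the start — closed.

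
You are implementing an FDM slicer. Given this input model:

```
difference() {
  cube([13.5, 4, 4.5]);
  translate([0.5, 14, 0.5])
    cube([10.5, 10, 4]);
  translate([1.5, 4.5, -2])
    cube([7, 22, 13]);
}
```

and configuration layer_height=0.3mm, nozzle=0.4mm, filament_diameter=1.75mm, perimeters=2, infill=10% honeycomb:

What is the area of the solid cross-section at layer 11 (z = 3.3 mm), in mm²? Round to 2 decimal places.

54.00 mm²

At z = 3.3 mm: the cube is present — its section is the full 13.5×4 rectangle (area 54.00 mm²); the 10.5×10 cube at (0.5, 14) contributes its full rectangle (area 105.00 mm²); the cube at (1.5, 4.5) (footprint 7×22) is included at this height (area 154.00 mm²); Taking the first minus the rest: starting from the 13.5×4 cube (54.00 mm²), the 10.5×10 cube at (0.5, 14) misses the remaining region (no effect); the 7×22 cube at (1.5, 4.5) misses the remaining region (no effect) — area = 54.00 mm². Overall, the cross-section is a single solid region. Net area = 54.00 mm².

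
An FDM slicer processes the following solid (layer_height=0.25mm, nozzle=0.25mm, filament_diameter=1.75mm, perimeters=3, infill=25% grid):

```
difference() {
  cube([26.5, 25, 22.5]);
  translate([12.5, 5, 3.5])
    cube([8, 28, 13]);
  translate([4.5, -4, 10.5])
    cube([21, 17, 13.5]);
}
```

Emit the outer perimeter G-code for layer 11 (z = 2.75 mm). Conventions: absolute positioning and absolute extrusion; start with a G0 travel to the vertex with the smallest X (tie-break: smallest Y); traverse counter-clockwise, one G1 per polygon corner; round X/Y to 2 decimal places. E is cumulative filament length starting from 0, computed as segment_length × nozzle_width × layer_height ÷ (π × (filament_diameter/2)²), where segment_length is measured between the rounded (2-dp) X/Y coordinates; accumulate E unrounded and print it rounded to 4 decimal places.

At z = 2.75 mm: the cube (footprint 26.5×25) is included at this height; the cube at (12.5, 5) does not reach this height (z outside [3.5, 16.5]); the cube at (4.5, -4) is absent (z outside [10.5, 24]); After the difference (first − rest): none of the subtracted shapes is present at this height, so the 26.5×25 cube is unchanged — 1 connected region. The outline is a single polygon with 4 vertices. Extrusion per mm of travel: 0.25 × 0.25 / (π × 0.875²) = 0.025984. Accumulating E over each segment gives final E = 2.6764.

G0 X0.00 Y0.00 Z2.75
G1 X26.50 Y0.00 E0.6886
G1 X26.50 Y25.00 E1.3382
G1 X0.00 Y25.00 E2.0268
G1 X0.00 Y0.00 E2.6764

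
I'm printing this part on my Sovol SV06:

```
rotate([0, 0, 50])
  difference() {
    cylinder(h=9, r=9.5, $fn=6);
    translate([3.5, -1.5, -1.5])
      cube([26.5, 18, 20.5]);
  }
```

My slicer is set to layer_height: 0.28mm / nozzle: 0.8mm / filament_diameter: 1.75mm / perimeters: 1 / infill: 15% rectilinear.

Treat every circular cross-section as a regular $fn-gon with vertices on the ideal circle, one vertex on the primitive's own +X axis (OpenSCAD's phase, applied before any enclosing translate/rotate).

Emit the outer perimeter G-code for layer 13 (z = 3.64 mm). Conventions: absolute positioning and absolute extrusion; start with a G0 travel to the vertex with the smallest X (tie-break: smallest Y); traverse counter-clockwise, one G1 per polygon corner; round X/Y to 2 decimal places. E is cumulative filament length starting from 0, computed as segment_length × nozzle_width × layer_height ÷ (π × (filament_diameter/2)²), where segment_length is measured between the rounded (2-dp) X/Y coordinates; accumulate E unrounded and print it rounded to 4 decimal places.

At z = 3.64 mm: the r=9.5 cylinder gives a regular 6-gon of circumradius 9.5 (constant along its height); the 26.5×18 cube at (3.5, -1.5) contributes its full rectangle; Taking the first minus the rest: starting from the r=9.5 cylinder, the 26.5×18 cube at (3.5, -1.5) partially overlaps it — only the 38.17 mm² overlap (of its 477.00 mm²) is removed, clipping the outline — 1 connected region; (rotated 50° about Z; rotation is an isometry so areas/perimeters/island counts are preserved). The outline is a single polygon with 7 vertices. Extrusion per mm of travel: 0.8 × 0.28 / (π × 0.875²) = 0.093128. Accumulating E over each segment gives final E = 5.5311.

G0 X-9.36 Y1.65 Z3.64
G1 X-6.11 Y-7.28 E0.8850
G1 X3.25 Y-8.93 E1.7701
G1 X9.36 Y-1.65 E2.6552
G1 X6.70 Y5.65 E3.3788
G1 X3.40 Y1.72 E3.8567
G1 X-4.05 Y7.97 E4.7623
G1 X-9.36 Y1.65 E5.5311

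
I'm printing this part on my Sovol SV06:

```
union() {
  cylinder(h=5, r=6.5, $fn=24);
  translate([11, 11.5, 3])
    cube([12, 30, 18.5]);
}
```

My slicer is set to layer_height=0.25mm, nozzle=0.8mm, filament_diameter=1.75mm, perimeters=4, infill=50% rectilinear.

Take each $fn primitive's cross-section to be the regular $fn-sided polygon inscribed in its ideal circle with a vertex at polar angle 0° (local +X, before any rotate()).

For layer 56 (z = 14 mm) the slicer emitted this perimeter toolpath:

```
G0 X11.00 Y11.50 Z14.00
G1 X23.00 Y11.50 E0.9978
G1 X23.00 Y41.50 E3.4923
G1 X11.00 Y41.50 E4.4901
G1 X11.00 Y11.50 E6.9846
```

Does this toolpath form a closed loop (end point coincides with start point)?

Start point (G0): (11.00, 11.50). End point (last G1): the path returns to the start — closed.

yes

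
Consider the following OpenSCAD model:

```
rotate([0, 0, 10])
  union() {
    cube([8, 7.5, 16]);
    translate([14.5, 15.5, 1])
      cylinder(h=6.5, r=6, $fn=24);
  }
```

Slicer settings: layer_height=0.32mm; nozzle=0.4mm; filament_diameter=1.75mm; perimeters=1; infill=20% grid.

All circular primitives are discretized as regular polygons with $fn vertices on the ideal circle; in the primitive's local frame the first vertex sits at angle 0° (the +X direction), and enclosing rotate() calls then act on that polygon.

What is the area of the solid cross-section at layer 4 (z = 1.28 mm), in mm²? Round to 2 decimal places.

At z = 1.28 mm: the cube is present — its section is the full 8×7.5 rectangle (area 60.00 mm²); the r=6 cylinder at (14.5, 15.5) contributes a regular 24-gon of circumradius 6 (area = (24/2)·6.000²·sin(360°/24) = 111.81 mm²); Combining (union): the 2 present regions are separate (no shared area or edge), so areas and boundary lengths simply add and each stays a separate island — area = 171.81 mm²; (whole slice rotated 10° about Z — lengths, areas and connectivity unchanged). Overall, the cross-section has 2 separate islands. Net area = 171.81 mm².

171.81 mm²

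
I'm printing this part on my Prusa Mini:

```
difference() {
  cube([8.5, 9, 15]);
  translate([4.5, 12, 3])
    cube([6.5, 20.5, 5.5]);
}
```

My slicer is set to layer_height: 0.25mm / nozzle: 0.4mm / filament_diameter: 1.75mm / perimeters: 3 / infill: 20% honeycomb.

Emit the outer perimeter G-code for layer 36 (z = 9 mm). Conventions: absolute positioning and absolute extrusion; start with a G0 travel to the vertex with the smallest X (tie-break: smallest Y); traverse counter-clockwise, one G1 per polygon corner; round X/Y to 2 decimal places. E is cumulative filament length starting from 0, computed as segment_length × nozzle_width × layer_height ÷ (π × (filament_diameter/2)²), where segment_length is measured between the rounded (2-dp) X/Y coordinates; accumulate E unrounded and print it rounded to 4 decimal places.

G0 X0.00 Y0.00 Z9.00
G1 X8.50 Y0.00 E0.3534
G1 X8.50 Y9.00 E0.7276
G1 X0.00 Y9.00 E1.0810
G1 X0.00 Y0.00 E1.4551

At z = 9 mm: the cube (footprint 8.5×9) is included at this height; the cube at (4.5, 12) does not reach this height (z outside [3, 8.5]); Taking the first minus the rest: none of the subtracted shapes is present at this height, so the 8.5×9 cube is unchanged — 1 connected region. The outline is a single polygon with 4 vertices. Extrusion per mm of travel: 0.4 × 0.25 / (π × 0.875²) = 0.041575. Accumulating E over each segment gives final E = 1.4551.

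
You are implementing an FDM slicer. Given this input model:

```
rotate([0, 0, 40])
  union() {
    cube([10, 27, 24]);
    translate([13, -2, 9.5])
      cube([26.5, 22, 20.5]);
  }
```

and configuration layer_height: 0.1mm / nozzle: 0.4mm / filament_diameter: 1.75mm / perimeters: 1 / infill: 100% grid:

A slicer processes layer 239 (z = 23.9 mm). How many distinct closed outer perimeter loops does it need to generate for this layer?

At z = 23.9 mm: the 10×27 cube contributes its full rectangle; the cube at (13, -2) is present — its section is the full 26.5×22 rectangle; Combining (union): the 2 present regions are separate (no shared area or edge), so areas and boundary lengths simply add and each stays a separate island — 2 connected regions; (whole slice rotated 40° about Z — lengths, areas and connectivity unchanged). The result has 2 disconnected regions.

2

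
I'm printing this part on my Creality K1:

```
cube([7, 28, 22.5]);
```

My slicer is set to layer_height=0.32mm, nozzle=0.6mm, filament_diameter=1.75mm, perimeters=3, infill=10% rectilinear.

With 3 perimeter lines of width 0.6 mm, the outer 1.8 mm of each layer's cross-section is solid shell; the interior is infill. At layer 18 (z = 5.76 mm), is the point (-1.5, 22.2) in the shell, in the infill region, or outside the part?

outside

At z = 5.76 mm: the 7×28 cube contributes its full rectangle. Overall, the cross-section is a single solid region. The nearest boundary edge runs (0.00, 28.00)→(0.00, 0.00); distance from the point to it = 1.50 mm. The point is not inside any of the regions above, so it lies outside the cross-section (1.50 mm from the nearest boundary).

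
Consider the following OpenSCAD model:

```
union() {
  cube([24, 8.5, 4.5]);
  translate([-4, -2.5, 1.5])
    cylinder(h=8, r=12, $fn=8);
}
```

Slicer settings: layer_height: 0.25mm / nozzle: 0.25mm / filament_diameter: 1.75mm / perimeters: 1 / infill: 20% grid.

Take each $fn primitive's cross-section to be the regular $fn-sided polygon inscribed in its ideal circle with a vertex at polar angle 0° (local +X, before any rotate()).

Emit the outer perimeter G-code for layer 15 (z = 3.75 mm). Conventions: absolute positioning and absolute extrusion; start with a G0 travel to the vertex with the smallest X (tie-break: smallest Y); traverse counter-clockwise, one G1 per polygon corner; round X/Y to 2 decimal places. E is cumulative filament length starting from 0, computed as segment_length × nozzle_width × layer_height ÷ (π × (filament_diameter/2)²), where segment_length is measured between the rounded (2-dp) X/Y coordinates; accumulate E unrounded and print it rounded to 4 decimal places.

G0 X-16.00 Y-2.50 Z3.75
G1 X-12.49 Y-10.99 E0.2387
G1 X-4.00 Y-14.50 E0.4774
G1 X4.49 Y-10.99 E0.7162
G1 X8.00 Y-2.50 E0.9549
G1 X6.96 Y0.00 E1.0252
G1 X24.00 Y0.00 E1.4680
G1 X24.00 Y8.50 E1.6889
G1 X0.00 Y8.50 E2.3125
G1 X0.00 Y7.84 E2.3297
G1 X-4.00 Y9.50 E2.4422
G1 X-12.49 Y5.99 E2.6809
G1 X-16.00 Y-2.50 E2.9196

At z = 3.75 mm: the 24×8.5 cube contributes its full rectangle; the r=12 cylinder at (-4, -2.5) contributes a regular 8-gon of circumradius 12; Merging all regions: the regions partially overlap (shared area 38.43 mm²), so overlapping operands fuse into one piece — 1 connected region. The outline is a single polygon with 12 vertices. Extrusion per mm of travel: 0.25 × 0.25 / (π × 0.875²) = 0.025984. Accumulating E over each segment gives final E = 2.9196.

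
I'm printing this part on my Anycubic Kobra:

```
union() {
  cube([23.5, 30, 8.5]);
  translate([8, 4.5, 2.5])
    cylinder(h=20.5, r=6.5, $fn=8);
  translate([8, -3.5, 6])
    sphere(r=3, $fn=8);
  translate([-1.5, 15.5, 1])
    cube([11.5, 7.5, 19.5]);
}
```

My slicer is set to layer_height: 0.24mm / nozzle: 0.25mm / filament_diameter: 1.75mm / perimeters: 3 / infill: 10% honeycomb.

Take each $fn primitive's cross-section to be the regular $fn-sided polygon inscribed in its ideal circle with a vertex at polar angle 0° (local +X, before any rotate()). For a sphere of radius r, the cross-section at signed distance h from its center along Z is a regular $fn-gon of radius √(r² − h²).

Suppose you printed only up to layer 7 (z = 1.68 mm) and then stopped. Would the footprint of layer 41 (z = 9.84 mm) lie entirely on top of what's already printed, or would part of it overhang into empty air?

part overhangs

Compare the two slices. At z = 1.68: the cube is present — its section is the full 23.5×30 rectangle (area 705.00 mm²); the cylinder at (8, 4.5) is absent (z outside [2.5, 23]); the sphere at (8, -3.5) is absent (|z−center|=4.320 > r=3); the 11.5×7.5 cube at (-1.5, 15.5) contributes its full rectangle (area 86.25 mm²); Taking the union: the regions partially overlap — summed areas 791.25 mm² minus the doubly-counted overlap 75.00 mm² gives 716.25 mm² — area = 716.25 mm². At z = 9.84: the cube does not reach this height (z outside [0, 8.5]); the r=6.5 cylinder at (8, 4.5) gives a regular 8-gon of circumradius 6.5 (constant along its height) (area = (8/2)·6.500²·sin(360°/8) = 119.50 mm²); the sphere at (8, -3.5) is not intersected at this z (|z−center|=3.840 > r=3); the cube at (-1.5, 15.5) is present — its section is the full 11.5×7.5 rectangle (area 86.25 mm²); Merging all regions: the 2 present regions are separate (no shared area or edge), so areas and boundary lengths simply add and each stays a separate island — area = 205.75 mm². Checking containment: at z = 9.84 the cross-section extends beyond the z = 1.68 cross-section by about 9.64 mm².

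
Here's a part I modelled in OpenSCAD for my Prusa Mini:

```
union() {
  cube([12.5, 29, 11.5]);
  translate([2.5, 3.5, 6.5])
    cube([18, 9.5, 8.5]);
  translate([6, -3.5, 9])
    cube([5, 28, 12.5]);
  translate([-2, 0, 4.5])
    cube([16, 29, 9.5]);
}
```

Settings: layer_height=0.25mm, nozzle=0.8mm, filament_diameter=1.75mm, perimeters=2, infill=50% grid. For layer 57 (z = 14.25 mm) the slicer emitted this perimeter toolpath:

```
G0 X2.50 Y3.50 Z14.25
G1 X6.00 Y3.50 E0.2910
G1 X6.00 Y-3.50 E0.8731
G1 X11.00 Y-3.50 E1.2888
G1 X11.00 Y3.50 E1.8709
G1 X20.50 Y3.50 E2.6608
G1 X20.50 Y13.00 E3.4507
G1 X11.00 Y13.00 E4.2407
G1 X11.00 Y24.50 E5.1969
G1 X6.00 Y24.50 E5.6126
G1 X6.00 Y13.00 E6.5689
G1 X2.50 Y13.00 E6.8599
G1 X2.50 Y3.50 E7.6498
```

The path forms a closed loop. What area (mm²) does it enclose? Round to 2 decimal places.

263.50 mm²

Apply the shoelace formula to the sequence of (X, Y) vertices; enclosed area = 263.50 mm².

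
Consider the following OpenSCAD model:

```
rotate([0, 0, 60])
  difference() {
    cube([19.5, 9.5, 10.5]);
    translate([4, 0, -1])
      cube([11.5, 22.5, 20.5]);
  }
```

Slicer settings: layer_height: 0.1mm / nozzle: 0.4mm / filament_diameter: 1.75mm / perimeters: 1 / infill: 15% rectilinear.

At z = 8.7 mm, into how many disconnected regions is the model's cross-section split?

2

At z = 8.7 mm: the cube (footprint 19.5×9.5) is included at this height; the cube at (4, 0) is present — its section is the full 11.5×22.5 rectangle; Subtracting the remaining from the first: starting from the 19.5×9.5 cube, the 11.5×22.5 cube at (4, 0) partially overlaps it — only the 109.25 mm² overlap (of its 258.75 mm²) is removed, clipping the outline — 2 connected regions; (whole slice rotated 60° about Z — lengths, areas and connectivity unchanged). The result has 2 disconnected regions.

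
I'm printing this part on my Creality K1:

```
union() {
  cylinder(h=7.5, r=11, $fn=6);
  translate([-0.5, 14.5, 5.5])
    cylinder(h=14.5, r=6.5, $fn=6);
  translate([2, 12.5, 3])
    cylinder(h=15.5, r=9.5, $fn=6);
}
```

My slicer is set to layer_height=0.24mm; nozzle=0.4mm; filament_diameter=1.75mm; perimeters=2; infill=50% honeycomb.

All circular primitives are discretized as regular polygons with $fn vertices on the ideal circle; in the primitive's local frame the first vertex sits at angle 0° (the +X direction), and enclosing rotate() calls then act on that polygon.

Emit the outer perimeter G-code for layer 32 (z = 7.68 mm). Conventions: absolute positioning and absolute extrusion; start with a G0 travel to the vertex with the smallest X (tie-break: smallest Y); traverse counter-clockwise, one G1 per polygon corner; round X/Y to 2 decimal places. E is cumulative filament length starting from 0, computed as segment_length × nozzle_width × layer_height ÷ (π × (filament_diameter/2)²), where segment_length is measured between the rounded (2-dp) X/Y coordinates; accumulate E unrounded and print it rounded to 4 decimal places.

At z = 7.68 mm: the cylinder is not intersected at this z (z outside [0, 7.5]); the r=6.5 cylinder at (-0.5, 14.5) contributes a regular 6-gon of circumradius 6.5; the cylinder at (2, 12.5): section is a regular 6-gon, circumradius r=9.5; Merging all regions: the regions partially overlap (shared area 105.90 mm²), so overlapping operands fuse into one piece — 1 connected region. The outline is a single polygon with 10 vertices. Extrusion per mm of travel: 0.4 × 0.24 / (π × 0.875²) = 0.039912. Accumulating E over each segment gives final E = 2.3015.

G0 X-7.50 Y12.50 Z7.68
G1 X-2.75 Y4.27 E0.3793
G1 X6.75 Y4.27 E0.7584
G1 X11.50 Y12.50 E1.1377
G1 X6.75 Y20.73 E1.5169
G1 X-2.75 Y20.73 E1.8961
G1 X-3.10 Y20.13 E1.9238
G1 X-3.75 Y20.13 E1.9498
G1 X-7.00 Y14.50 E2.2092
G1 X-6.67 Y13.93 E2.2355
G1 X-7.50 Y12.50 E2.3015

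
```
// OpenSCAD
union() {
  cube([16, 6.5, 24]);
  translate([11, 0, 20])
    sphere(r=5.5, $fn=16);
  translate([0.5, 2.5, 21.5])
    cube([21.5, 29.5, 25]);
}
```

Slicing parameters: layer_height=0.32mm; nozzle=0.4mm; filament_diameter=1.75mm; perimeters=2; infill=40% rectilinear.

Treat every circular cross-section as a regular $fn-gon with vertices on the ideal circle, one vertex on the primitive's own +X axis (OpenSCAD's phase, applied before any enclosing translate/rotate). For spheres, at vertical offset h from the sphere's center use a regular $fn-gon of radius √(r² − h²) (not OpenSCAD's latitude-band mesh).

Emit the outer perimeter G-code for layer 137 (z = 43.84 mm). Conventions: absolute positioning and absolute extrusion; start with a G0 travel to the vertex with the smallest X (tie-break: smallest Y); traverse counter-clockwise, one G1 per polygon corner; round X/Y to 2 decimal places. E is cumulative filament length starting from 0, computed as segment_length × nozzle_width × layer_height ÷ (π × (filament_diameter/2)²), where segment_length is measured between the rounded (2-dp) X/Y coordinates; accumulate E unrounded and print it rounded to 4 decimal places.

At z = 43.84 mm: the cube is not intersected at this z (z outside [0, 24]); the sphere at (11, 0) is not intersected at this z (|z−center|=23.840 > r=5.5); the cube at (0.5, 2.5) (footprint 21.5×29.5) is included at this height; Combining (union): only the 21.5×29.5 cube at (0.5, 2.5) is present, so the union is just that shape — 1 connected region. The outline is a single polygon with 4 vertices. Extrusion per mm of travel: 0.4 × 0.32 / (π × 0.875²) = 0.053216. Accumulating E over each segment gives final E = 5.4281.

G0 X0.50 Y2.50 Z43.84
G1 X22.00 Y2.50 E1.1441
G1 X22.00 Y32.00 E2.7140
G1 X0.50 Y32.00 E3.8582
G1 X0.50 Y2.50 E5.4281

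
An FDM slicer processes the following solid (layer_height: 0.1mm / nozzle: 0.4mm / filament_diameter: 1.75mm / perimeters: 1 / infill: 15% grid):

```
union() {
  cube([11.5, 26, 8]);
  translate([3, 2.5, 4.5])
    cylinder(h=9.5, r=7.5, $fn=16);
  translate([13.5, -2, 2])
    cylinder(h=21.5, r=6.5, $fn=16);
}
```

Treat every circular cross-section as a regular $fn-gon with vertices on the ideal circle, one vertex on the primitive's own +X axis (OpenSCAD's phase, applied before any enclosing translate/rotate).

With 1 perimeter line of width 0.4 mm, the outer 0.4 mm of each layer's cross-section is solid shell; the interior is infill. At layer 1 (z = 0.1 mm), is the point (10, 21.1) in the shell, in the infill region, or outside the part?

infill

At z = 0.1 mm: the cube is present — its section is the full 11.5×26 rectangle; the cylinder at (3, 2.5) does not reach this height (z outside [4.5, 14]); the cylinder at (13.5, -2) is absent (z outside [2, 23.5]); Taking the union: only the 11.5×26 cube is present, so the union is just that shape — 1 connected region. Overall, the cross-section is a single solid region. The nearest boundary edge runs (11.50, 0.00)→(11.50, 26.00); distance from the point to it = 1.50 mm. The point is inside the cross-section and 1.50 mm from the nearest boundary — more than the 0.4 mm shell width (1 × 0.4), so it's in the infill interior.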